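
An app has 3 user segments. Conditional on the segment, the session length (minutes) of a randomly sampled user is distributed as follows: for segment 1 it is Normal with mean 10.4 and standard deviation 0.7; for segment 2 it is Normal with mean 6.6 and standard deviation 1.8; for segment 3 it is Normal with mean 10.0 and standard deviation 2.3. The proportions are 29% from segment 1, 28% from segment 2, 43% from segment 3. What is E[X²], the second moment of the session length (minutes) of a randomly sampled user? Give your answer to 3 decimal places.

For each component E[X²] = Var + (mean)², giving 1: 108.65; 2: 46.8; 3: 105.29.
Overall E[X²] = 0.29·108.65 + 0.28·46.8 + 0.43·105.29 = 89.8872.

89.887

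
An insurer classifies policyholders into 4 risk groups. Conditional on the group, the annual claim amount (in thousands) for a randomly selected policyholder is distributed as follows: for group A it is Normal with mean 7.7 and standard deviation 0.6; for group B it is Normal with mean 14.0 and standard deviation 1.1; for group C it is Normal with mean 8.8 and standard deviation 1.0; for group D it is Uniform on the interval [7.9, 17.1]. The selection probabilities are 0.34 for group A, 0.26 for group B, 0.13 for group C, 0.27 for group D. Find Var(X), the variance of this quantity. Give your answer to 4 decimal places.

Per component, A: μ=7.7, E[X²]=59.65; B: μ=14, E[X²]=197.21; C: μ=8.8, E[X²]=78.44; D: μ=12.5, E[X²]=163.303.
E[X] = 0.34·7.7 + 0.26·14 + 0.13·8.8 + 0.27·12.5 = 10.777.
E[X²] = 0.34·59.65 + 0.26·197.21 + 0.13·78.44 + 0.27·163.303 = 125.845.
Var(X) = E[X²] − (E[X])² = 125.845 − 116.144 = 9.70097.

9.7010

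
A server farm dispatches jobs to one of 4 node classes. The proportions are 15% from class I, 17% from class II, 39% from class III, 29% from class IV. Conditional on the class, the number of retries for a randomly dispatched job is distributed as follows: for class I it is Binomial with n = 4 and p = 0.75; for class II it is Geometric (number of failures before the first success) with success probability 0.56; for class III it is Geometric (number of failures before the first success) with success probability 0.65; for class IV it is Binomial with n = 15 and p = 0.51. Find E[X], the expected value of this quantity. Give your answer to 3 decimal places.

Component means — I: 3; II: 0.785714; III: 0.538462; IV: 7.65.
E[X] = 0.15·3 + 0.17·0.785714 + 0.39·0.538462 + 0.29·7.65 = 3.01207.

3.012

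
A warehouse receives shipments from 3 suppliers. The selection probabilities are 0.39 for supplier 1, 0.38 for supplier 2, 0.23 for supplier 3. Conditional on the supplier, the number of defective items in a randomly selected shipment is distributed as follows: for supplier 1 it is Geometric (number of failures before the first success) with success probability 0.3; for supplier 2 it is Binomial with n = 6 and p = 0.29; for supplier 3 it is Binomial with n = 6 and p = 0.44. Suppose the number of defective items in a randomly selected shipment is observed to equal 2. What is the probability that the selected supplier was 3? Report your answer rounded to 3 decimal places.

0.268

Likelihoods P(X=2 | ·): 1: 0.147; 2: 0.320568; 3: 0.285594.
Posterior ∝ prior × likelihood. Numerator for 3: 0.23·0.285594 = 0.0656866.
Normalizing constant: 0.39·0.147 + 0.38·0.320568 + 0.23·0.285594 = 0.244833.
P(3 | observation) = 0.0656866 / 0.244833 = 0.268292.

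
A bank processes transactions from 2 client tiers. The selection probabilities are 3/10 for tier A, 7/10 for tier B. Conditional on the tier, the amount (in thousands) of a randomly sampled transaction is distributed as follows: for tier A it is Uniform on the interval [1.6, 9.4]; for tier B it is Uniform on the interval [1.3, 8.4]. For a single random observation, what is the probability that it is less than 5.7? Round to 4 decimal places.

Conditional on each tier, P(X < 5.7): A: 0.525641; B: 0.619718.
By total probability, P(X < 5.7) = 0.3·0.525641 + 0.7·0.619718 = 0.591495.

0.5915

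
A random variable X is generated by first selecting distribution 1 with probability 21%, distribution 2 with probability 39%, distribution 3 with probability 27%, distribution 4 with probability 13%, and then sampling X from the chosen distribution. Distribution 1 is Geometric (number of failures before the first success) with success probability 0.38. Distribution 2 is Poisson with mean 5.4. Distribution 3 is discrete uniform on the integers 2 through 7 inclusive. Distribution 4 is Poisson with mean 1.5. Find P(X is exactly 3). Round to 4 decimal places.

0.1266

Conditional on each component, P(X = 3): 1: 0.0905646; 2: 0.118533; 3: 0.166667; 4: 0.125511.
By total probability, P(X = 3) = 0.21·0.0905646 + 0.39·0.118533 + 0.27·0.166667 + 0.13·0.125511 = 0.126563.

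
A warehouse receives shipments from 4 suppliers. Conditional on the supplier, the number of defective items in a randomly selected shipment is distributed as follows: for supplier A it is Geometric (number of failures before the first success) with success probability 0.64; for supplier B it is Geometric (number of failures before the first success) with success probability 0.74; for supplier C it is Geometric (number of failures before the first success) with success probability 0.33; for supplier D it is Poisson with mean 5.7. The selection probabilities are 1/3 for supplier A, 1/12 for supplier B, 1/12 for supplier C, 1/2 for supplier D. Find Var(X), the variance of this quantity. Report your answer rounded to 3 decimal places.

9.928

Per component, A: μ=0.5625, E[X²]=1.19531; B: μ=0.351351, E[X²]=0.598247; C: μ=2.0303, E[X²]=10.2746; D: μ=5.7, E[X²]=38.19.
E[X] = 0.333333·0.5625 + 0.0833333·0.351351 + 0.0833333·2.0303 + 0.5·5.7 = 3.23597.
E[X²] = 0.333333·1.19531 + 0.0833333·0.598247 + 0.0833333·10.2746 + 0.5·38.19 = 20.3995.
Var(X) = E[X²] − (E[X])² = 20.3995 − 10.4715 = 9.928.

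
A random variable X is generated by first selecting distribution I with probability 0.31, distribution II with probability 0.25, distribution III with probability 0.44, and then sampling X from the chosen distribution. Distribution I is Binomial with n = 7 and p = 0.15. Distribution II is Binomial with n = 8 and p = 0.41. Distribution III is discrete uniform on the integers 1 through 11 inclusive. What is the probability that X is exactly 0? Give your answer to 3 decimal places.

Conditional on each component, P(X = 0): I: 0.320577; II: 0.014683; III: 0.
By total probability, P(X = 0) = 0.31·0.320577 + 0.25·0.014683 + 0.44·0 = 0.10305.

0.103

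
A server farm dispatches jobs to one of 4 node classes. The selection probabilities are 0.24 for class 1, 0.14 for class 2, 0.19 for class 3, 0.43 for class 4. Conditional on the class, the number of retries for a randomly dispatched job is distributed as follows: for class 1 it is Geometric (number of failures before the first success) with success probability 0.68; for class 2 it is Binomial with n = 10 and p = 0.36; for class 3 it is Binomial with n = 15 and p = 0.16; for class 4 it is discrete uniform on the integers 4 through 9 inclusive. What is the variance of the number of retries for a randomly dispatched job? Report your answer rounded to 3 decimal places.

8.294

Per component, 1: μ=0.470588, E[X²]=0.913495; 2: μ=3.6, E[X²]=15.264; 3: μ=2.4, E[X²]=7.776; 4: μ=6.5, E[X²]=45.1667.
E[X] = 0.24·0.470588 + 0.14·3.6 + 0.19·2.4 + 0.43·6.5 = 3.86794.
E[X²] = 0.24·0.913495 + 0.14·15.264 + 0.19·7.776 + 0.43·45.1667 = 23.2553.
Var(X) = E[X²] − (E[X])² = 23.2553 − 14.961 = 8.29434.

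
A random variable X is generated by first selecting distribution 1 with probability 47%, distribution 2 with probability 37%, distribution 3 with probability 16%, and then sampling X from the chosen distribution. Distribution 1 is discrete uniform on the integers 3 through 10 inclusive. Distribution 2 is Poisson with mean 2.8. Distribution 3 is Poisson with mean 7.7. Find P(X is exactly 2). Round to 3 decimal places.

0.090

Conditional on each component, P(X = 2): 1: 0; 2: 0.238375; 3: 0.0134241.
By total probability, P(X = 2) = 0.47·0 + 0.37·0.238375 + 0.16·0.0134241 = 0.0903468.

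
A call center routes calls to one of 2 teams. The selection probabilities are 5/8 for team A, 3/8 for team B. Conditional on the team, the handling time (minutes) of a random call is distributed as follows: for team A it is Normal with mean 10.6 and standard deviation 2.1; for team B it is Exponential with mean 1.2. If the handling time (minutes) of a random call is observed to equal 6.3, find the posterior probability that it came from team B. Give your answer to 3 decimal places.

Likelihoods f(6.3 | ·): A: 0.0233479; B: 0.00437293.
Posterior ∝ prior × likelihood. Numerator for B: 0.375·0.00437293 = 0.00163985.
Normalizing constant: 0.625·0.0233479 + 0.375·0.00437293 = 0.0162323.
P(B | observation) = 0.00163985 / 0.0162323 = 0.101024.

0.101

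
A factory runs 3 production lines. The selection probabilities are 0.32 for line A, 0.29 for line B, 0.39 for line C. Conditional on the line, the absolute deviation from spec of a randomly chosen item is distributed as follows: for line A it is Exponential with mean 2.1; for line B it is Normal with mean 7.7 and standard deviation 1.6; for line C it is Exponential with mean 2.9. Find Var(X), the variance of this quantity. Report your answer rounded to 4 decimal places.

11.0294

Per component, A: μ=2.1, E[X²]=8.82; B: μ=7.7, E[X²]=61.85; C: μ=2.9, E[X²]=16.82.
E[X] = 0.32·2.1 + 0.29·7.7 + 0.39·2.9 = 4.036.
E[X²] = 0.32·8.82 + 0.29·61.85 + 0.39·16.82 = 27.3187.
Var(X) = E[X²] − (E[X])² = 27.3187 − 16.2893 = 11.0294.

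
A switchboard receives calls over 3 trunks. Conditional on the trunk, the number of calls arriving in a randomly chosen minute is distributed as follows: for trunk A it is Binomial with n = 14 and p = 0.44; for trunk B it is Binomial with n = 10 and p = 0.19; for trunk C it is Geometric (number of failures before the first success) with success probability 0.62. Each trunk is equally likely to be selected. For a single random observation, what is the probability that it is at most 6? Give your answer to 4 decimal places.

Conditional on each trunk, P(X ≤ 6): A: 0.576373; B: 0.999377; C: 0.998856.
By total probability, P(X ≤ 6) = 0.333333·0.576373 + 0.333333·0.999377 + 0.333333·0.998856 = 0.858202.

0.8582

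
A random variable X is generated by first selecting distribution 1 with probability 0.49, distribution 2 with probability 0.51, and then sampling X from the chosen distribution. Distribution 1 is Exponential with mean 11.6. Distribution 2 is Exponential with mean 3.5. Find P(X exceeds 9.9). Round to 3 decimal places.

Conditional on each component, P(X > 9.9): 1: 0.425944; 2: 0.0590972.
By total probability, P(X > 9.9) = 0.49·0.425944 + 0.51·0.0590972 = 0.238852.

0.239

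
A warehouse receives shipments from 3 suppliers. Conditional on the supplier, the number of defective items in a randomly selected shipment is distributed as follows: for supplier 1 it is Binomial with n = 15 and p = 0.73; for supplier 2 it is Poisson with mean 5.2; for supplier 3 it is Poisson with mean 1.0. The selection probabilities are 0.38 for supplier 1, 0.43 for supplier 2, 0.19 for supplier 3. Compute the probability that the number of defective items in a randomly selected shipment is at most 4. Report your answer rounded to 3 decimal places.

0.364

Conditional on each supplier, P(X ≤ 4): 1: 0.000244447; 2: 0.406128; 3: 0.99634.
By total probability, P(X ≤ 4) = 0.38·0.000244447 + 0.43·0.406128 + 0.19·0.99634 = 0.364033.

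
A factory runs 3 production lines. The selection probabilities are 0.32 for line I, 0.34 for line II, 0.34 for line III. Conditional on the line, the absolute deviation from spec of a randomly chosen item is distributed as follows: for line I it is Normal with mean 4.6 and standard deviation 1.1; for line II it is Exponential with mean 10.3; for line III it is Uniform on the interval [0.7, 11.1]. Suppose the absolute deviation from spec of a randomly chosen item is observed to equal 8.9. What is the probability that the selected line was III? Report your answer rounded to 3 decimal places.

Likelihoods f(8.9 | ·): I: 0.000174298; II: 0.0409165; III: 0.0961538.
Posterior ∝ prior × likelihood. Numerator for III: 0.34·0.0961538 = 0.0326923.
Normalizing constant: 0.32·0.000174298 + 0.34·0.0409165 + 0.34·0.0961538 = 0.0466597.
P(III | observation) = 0.0326923 / 0.0466597 = 0.700654.

0.701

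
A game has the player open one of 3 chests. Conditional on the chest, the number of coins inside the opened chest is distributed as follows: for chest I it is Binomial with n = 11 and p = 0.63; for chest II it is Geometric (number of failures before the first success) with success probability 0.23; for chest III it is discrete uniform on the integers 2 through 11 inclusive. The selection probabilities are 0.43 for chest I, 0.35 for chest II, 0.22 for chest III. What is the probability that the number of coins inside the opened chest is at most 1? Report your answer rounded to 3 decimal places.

0.143

Conditional on each chest, P(X ≤ 1): I: 0.000351027; II: 0.4071; III: 0.
By total probability, P(X ≤ 1) = 0.43·0.000351027 + 0.35·0.4071 + 0.22·0 = 0.142636.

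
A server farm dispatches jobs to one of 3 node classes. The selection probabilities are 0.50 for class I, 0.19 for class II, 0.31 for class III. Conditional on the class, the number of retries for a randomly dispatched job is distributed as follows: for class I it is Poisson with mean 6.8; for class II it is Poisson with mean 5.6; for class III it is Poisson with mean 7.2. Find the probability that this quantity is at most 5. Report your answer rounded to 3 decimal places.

0.346

Conditional on each class, P(X ≤ 5): I: 0.326977; II: 0.511861; III: 0.275897.
By total probability, P(X ≤ 5) = 0.5·0.326977 + 0.19·0.511861 + 0.31·0.275897 = 0.34627.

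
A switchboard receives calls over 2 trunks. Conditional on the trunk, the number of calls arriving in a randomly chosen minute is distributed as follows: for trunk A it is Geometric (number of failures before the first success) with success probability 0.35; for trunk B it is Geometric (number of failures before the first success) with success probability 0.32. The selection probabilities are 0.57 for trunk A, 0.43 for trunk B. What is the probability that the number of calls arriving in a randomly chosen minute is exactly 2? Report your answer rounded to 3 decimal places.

Conditional on each trunk, P(X = 2): A: 0.147875; B: 0.147968.
By total probability, P(X = 2) = 0.57·0.147875 + 0.43·0.147968 = 0.147915.

0.148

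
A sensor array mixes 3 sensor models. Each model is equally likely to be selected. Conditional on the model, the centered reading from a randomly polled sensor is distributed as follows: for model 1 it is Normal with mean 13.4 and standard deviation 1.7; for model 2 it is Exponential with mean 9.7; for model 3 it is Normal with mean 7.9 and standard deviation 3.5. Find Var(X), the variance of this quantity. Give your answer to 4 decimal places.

41.6522

Per component, 1: μ=13.4, E[X²]=182.45; 2: μ=9.7, E[X²]=188.18; 3: μ=7.9, E[X²]=74.66.
E[X] = 0.333333·13.4 + 0.333333·9.7 + 0.333333·7.9 = 10.3333.
E[X²] = 0.333333·182.45 + 0.333333·188.18 + 0.333333·74.66 = 148.43.
Var(X) = E[X²] − (E[X])² = 148.43 − 106.778 = 41.6522.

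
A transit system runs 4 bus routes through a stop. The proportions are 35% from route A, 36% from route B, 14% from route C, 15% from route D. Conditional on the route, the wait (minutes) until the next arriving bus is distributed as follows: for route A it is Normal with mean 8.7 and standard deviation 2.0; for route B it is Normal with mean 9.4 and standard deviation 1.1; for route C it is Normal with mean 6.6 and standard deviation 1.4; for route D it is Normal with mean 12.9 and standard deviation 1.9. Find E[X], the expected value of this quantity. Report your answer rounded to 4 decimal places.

9.2880

Component means — A: 8.7; B: 9.4; C: 6.6; D: 12.9.
E[X] = 0.35·8.7 + 0.36·9.4 + 0.14·6.6 + 0.15·12.9 = 9.288.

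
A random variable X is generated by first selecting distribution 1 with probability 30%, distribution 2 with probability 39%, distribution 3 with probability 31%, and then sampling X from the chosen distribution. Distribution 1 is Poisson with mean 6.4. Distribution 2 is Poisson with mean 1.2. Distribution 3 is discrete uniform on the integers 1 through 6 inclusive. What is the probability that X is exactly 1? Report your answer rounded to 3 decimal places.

0.196

Conditional on each component, P(X = 1): 1: 0.010634; 2: 0.361433; 3: 0.166667.
By total probability, P(X = 1) = 0.3·0.010634 + 0.39·0.361433 + 0.31·0.166667 = 0.195816.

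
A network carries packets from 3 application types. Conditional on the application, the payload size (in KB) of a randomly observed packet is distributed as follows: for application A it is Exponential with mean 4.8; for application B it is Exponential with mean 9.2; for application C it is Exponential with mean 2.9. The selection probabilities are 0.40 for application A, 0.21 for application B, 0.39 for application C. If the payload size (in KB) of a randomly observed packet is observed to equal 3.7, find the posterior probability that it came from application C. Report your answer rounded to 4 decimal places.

0.4109

Likelihoods f(3.7 | ·): A: 0.0963807; B: 0.0727027; C: 0.0962725.
Posterior ∝ prior × likelihood. Numerator for C: 0.39·0.0962725 = 0.0375463.
Normalizing constant: 0.4·0.0963807 + 0.21·0.0727027 + 0.39·0.0962725 = 0.0913661.
P(C | observation) = 0.0375463 / 0.0913661 = 0.410943.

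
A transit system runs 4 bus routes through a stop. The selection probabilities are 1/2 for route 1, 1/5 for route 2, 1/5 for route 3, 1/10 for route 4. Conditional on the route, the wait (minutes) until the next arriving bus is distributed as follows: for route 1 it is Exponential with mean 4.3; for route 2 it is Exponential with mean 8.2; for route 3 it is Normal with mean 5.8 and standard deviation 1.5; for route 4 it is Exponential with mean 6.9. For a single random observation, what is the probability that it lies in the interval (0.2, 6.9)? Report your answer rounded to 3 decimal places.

0.700

Conditional on each route, P(0.2 < X < 6.9): 1: 0.753594; 2: 0.544826; 3: 0.768228; 4: 0.603551.
By total probability, P(0.2 < X < 6.9) = 0.5·0.753594 + 0.2·0.544826 + 0.2·0.768228 + 0.1·0.603551 = 0.699763.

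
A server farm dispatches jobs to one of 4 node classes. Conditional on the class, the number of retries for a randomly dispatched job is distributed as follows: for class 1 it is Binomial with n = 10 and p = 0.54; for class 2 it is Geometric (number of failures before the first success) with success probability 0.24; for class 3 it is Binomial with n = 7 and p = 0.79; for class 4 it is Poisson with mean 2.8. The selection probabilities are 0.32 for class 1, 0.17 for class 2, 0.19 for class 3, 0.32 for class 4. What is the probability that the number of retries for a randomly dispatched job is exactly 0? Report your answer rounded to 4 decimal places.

Conditional on each class, P(X = 0): 1: 0.000424207; 2: 0.24; 3: 1.80109e-05; 4: 0.0608101.
By total probability, P(X = 0) = 0.32·0.000424207 + 0.17·0.24 + 0.19·1.80109e-05 + 0.32·0.0608101 = 0.0603984.

0.0604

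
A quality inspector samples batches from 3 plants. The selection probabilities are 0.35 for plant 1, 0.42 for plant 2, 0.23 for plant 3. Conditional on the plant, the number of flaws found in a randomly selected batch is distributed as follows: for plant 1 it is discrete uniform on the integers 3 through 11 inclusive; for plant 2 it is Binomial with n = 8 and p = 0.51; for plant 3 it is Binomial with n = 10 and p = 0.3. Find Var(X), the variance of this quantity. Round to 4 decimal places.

Per component, 1: μ=7, E[X²]=55.6667; 2: μ=4.08, E[X²]=18.6456; 3: μ=3, E[X²]=11.1.
E[X] = 0.35·7 + 0.42·4.08 + 0.23·3 = 4.8536.
E[X²] = 0.35·55.6667 + 0.42·18.6456 + 0.23·11.1 = 29.8675.
Var(X) = E[X²] − (E[X])² = 29.8675 − 23.5574 = 6.31005.

6.3101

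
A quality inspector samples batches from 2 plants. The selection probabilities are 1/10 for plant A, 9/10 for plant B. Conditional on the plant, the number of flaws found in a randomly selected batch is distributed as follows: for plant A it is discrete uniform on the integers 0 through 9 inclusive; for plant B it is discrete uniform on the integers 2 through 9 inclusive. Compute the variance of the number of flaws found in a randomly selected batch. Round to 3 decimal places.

5.640

Per component, A: μ=4.5, E[X²]=28.5; B: μ=5.5, E[X²]=35.5.
E[X] = 0.1·4.5 + 0.9·5.5 = 5.4.
E[X²] = 0.1·28.5 + 0.9·35.5 = 34.8.
Var(X) = E[X²] − (E[X])² = 34.8 − 29.16 = 5.64.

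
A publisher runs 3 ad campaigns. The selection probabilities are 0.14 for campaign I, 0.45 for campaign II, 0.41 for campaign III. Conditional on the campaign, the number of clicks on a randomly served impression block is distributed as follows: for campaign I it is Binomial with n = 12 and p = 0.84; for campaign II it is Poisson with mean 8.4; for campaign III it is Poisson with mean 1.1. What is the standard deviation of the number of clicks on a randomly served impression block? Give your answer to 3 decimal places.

Per component, I: μ=10.08, E[X²]=103.219; II: μ=8.4, E[X²]=78.96; III: μ=1.1, E[X²]=2.31.
E[X] = 0.14·10.08 + 0.45·8.4 + 0.41·1.1 = 5.6422.
E[X²] = 0.14·103.219 + 0.45·78.96 + 0.41·2.31 = 50.9298.
Var(X) = E[X²] − (E[X])² = 50.9298 − 31.8344 = 19.0954.
SD(X) = √19.0954 = 4.36982.

4.370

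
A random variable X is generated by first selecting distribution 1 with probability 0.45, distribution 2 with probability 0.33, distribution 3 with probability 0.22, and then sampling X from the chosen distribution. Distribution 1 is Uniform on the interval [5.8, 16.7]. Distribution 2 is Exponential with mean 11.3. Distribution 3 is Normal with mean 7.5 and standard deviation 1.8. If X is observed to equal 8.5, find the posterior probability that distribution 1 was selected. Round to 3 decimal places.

0.426

Likelihoods f(8.5 | ·): 1: 0.0917431; 2: 0.04171; 3: 0.18994.
Posterior ∝ prior × likelihood. Numerator for 1: 0.45·0.0917431 = 0.0412844.
Normalizing constant: 0.45·0.0917431 + 0.33·0.04171 + 0.22·0.18994 = 0.0968355.
P(1 | observation) = 0.0412844 / 0.0968355 = 0.426335.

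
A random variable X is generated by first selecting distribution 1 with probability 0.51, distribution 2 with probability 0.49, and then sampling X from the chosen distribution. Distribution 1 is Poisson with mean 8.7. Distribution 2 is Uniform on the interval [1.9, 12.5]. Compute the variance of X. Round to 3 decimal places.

9.587

Per component, 1: μ=8.7, E[X²]=84.39; 2: μ=7.2, E[X²]=61.2033.
E[X] = 0.51·8.7 + 0.49·7.2 = 7.965.
E[X²] = 0.51·84.39 + 0.49·61.2033 = 73.0285.
Var(X) = E[X²] − (E[X])² = 73.0285 − 63.4412 = 9.58731.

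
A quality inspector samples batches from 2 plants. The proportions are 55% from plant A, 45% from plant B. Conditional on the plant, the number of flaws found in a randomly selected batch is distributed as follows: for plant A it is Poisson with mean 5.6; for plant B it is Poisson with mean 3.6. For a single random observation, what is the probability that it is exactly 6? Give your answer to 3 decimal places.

Conditional on each plant, P(X = 6): A: 0.158397; B: 0.0826081.
By total probability, P(X = 6) = 0.55·0.158397 + 0.45·0.0826081 = 0.124292.

0.124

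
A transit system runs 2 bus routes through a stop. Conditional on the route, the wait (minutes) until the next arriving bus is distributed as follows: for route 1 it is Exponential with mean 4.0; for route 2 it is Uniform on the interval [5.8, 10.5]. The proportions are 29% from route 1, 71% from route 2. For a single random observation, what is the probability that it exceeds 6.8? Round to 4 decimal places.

0.6119

Conditional on each route, P(X > 6.8): 1: 0.182684; 2: 0.787234.
By total probability, P(X > 6.8) = 0.29·0.182684 + 0.71·0.787234 = 0.611914.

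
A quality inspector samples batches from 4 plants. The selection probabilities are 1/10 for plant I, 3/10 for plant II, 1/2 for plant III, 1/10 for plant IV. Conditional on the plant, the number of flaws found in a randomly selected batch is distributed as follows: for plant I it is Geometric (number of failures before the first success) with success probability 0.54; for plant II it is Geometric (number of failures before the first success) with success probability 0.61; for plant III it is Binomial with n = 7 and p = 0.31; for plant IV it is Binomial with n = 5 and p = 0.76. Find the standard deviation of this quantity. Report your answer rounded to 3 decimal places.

Per component, I: μ=0.851852, E[X²]=2.30316; II: μ=0.639344, E[X²]=1.45687; III: μ=2.17, E[X²]=6.2062; IV: μ=3.8, E[X²]=15.352.
E[X] = 0.1·0.851852 + 0.3·0.639344 + 0.5·2.17 + 0.1·3.8 = 1.74199.
E[X²] = 0.1·2.30316 + 0.3·1.45687 + 0.5·6.2062 + 0.1·15.352 = 5.30568.
Var(X) = E[X²] − (E[X])² = 5.30568 − 3.03452 = 2.27115.
SD(X) = √2.27115 = 1.50703.

1.507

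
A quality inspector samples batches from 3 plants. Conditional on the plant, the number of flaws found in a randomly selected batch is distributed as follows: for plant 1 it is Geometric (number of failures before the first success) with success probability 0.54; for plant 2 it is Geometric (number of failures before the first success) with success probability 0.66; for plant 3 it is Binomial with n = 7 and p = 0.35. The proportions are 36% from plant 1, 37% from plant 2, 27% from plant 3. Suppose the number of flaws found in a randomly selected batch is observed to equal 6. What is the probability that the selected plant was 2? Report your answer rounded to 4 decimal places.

Likelihoods P(X=6 | ·): 1: 0.00511612; 2: 0.00101957; 3: 0.00836411.
Posterior ∝ prior × likelihood. Numerator for 2: 0.37·0.00101957 = 0.000377241.
Normalizing constant: 0.36·0.00511612 + 0.37·0.00101957 + 0.27·0.00836411 = 0.00447735.
P(2 | observation) = 0.000377241 / 0.00447735 = 0.0842554.

0.0843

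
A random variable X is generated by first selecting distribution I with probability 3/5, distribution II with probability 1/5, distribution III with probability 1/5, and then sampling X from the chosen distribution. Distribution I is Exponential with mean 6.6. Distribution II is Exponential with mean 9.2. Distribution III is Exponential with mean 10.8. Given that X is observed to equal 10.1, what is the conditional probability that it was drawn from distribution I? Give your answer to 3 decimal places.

Likelihoods f(10.1 | ·): I: 0.0327985; II: 0.0362604; III: 0.0363438.
Posterior ∝ prior × likelihood. Numerator for I: 0.6·0.0327985 = 0.0196791.
Normalizing constant: 0.6·0.0327985 + 0.2·0.0362604 + 0.2·0.0363438 = 0.0341999.
P(I | observation) = 0.0196791 / 0.0341999 = 0.575413.

0.575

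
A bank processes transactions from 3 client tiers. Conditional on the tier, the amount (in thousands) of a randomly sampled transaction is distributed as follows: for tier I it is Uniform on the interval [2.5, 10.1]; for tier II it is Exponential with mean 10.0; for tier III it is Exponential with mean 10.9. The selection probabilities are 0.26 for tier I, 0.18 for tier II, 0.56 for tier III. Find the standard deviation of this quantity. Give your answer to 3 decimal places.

Per component, I: μ=6.3, E[X²]=44.5033; II: μ=10, E[X²]=200; III: μ=10.9, E[X²]=237.62.
E[X] = 0.26·6.3 + 0.18·10 + 0.56·10.9 = 9.542.
E[X²] = 0.26·44.5033 + 0.18·200 + 0.56·237.62 = 180.638.
Var(X) = E[X²] − (E[X])² = 180.638 − 91.0498 = 89.5883.
SD(X) = √89.5883 = 9.46511.

9.465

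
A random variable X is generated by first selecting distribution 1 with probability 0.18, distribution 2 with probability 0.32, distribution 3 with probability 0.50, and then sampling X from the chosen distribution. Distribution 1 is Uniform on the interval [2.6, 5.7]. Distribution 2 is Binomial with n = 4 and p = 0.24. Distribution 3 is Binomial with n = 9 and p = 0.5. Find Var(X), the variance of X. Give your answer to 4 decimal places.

Per component, 1: μ=4.15, E[X²]=18.0233; 2: μ=0.96, E[X²]=1.6512; 3: μ=4.5, E[X²]=22.5.
E[X] = 0.18·4.15 + 0.32·0.96 + 0.5·4.5 = 3.3042.
E[X²] = 0.18·18.0233 + 0.32·1.6512 + 0.5·22.5 = 15.0226.
Var(X) = E[X²] − (E[X])² = 15.0226 − 10.9177 = 4.10485.

4.1048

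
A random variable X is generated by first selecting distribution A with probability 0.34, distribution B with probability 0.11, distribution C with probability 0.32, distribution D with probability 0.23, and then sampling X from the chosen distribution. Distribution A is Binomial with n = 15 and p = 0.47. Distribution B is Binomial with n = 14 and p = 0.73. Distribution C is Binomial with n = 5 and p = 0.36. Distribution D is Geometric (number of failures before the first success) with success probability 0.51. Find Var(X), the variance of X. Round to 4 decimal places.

Per component, A: μ=7.05, E[X²]=53.439; B: μ=10.22, E[X²]=107.208; C: μ=1.8, E[X²]=4.392; D: μ=0.960784, E[X²]=2.807.
E[X] = 0.34·7.05 + 0.11·10.22 + 0.32·1.8 + 0.23·0.960784 = 4.31818.
E[X²] = 0.34·53.439 + 0.11·107.208 + 0.32·4.392 + 0.23·2.807 = 32.0132.
Var(X) = E[X²] − (E[X])² = 32.0132 − 18.6467 = 13.3665.

13.3665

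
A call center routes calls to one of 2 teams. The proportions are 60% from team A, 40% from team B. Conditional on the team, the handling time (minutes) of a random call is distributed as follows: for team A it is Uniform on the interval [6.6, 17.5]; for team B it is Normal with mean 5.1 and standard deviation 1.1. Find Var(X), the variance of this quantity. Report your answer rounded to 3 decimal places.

Per component, A: μ=12.05, E[X²]=155.103; B: μ=5.1, E[X²]=27.22.
E[X] = 0.6·12.05 + 0.4·5.1 = 9.27.
E[X²] = 0.6·155.103 + 0.4·27.22 = 103.95.
Var(X) = E[X²] − (E[X])² = 103.95 − 85.9329 = 18.0171.

18.017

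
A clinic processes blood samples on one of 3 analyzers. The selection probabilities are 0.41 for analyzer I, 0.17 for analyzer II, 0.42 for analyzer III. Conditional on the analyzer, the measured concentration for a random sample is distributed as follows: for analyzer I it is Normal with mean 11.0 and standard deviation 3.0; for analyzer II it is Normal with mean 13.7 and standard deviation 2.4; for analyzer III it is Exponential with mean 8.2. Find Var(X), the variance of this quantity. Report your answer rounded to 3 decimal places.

36.928

Per component, I: μ=11, E[X²]=130; II: μ=13.7, E[X²]=193.45; III: μ=8.2, E[X²]=134.48.
E[X] = 0.41·11 + 0.17·13.7 + 0.42·8.2 = 10.283.
E[X²] = 0.41·130 + 0.17·193.45 + 0.42·134.48 = 142.668.
Var(X) = E[X²] − (E[X])² = 142.668 − 105.74 = 36.928.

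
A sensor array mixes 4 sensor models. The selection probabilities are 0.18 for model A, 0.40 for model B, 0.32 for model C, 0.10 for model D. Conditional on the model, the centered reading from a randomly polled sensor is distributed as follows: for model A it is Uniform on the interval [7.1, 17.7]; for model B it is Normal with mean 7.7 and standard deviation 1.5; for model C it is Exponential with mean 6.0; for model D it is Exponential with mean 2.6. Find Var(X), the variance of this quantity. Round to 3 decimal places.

Per component, A: μ=12.4, E[X²]=163.123; B: μ=7.7, E[X²]=61.54; C: μ=6, E[X²]=72; D: μ=2.6, E[X²]=13.52.
E[X] = 0.18·12.4 + 0.4·7.7 + 0.32·6 + 0.1·2.6 = 7.492.
E[X²] = 0.18·163.123 + 0.4·61.54 + 0.32·72 + 0.1·13.52 = 78.3702.
Var(X) = E[X²] − (E[X])² = 78.3702 − 56.1301 = 22.2401.

22.240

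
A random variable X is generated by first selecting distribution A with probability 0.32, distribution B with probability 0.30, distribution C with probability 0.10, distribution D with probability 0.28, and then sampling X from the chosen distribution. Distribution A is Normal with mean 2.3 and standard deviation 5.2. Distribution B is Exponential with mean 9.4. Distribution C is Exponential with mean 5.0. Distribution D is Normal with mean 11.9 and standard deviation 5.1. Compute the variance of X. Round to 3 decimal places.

60.713

Per component, A: μ=2.3, E[X²]=32.33; B: μ=9.4, E[X²]=176.72; C: μ=5, E[X²]=50; D: μ=11.9, E[X²]=167.62.
E[X] = 0.32·2.3 + 0.3·9.4 + 0.1·5 + 0.28·11.9 = 7.388.
E[X²] = 0.32·32.33 + 0.3·176.72 + 0.1·50 + 0.28·167.62 = 115.295.
Var(X) = E[X²] − (E[X])² = 115.295 − 54.5825 = 60.7127.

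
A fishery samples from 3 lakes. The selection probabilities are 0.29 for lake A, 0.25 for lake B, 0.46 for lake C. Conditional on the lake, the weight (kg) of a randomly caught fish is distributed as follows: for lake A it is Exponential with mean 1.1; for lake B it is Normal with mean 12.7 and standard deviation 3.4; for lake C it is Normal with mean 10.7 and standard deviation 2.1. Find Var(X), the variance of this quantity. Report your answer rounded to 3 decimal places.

Per component, A: μ=1.1, E[X²]=2.42; B: μ=12.7, E[X²]=172.85; C: μ=10.7, E[X²]=118.9.
E[X] = 0.29·1.1 + 0.25·12.7 + 0.46·10.7 = 8.416.
E[X²] = 0.29·2.42 + 0.25·172.85 + 0.46·118.9 = 98.6083.
Var(X) = E[X²] − (E[X])² = 98.6083 − 70.8291 = 27.7792.

27.779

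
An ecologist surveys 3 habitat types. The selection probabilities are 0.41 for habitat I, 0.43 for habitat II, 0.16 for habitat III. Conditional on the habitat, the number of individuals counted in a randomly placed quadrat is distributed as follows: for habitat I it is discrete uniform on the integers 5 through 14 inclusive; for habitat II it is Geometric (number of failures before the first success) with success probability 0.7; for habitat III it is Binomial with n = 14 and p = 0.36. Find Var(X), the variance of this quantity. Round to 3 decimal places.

21.438

Per component, I: μ=9.5, E[X²]=98.5; II: μ=0.428571, E[X²]=0.795918; III: μ=5.04, E[X²]=28.6272.
E[X] = 0.41·9.5 + 0.43·0.428571 + 0.16·5.04 = 4.88569.
E[X²] = 0.41·98.5 + 0.43·0.795918 + 0.16·28.6272 = 45.3076.
Var(X) = E[X²] − (E[X])² = 45.3076 − 23.8699 = 21.4377.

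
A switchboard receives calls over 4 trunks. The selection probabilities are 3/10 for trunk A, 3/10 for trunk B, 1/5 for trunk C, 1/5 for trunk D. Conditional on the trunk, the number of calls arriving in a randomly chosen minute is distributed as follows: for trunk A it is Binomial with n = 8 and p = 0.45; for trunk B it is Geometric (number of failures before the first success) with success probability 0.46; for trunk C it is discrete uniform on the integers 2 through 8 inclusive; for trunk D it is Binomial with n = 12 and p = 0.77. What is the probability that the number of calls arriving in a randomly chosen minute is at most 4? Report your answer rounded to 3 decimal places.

Conditional on each trunk, P(X ≤ 4): A: 0.739619; B: 0.954083; C: 0.428571; D: 0.00156069.
By total probability, P(X ≤ 4) = 0.3·0.739619 + 0.3·0.954083 + 0.2·0.428571 + 0.2·0.00156069 = 0.594137.

0.594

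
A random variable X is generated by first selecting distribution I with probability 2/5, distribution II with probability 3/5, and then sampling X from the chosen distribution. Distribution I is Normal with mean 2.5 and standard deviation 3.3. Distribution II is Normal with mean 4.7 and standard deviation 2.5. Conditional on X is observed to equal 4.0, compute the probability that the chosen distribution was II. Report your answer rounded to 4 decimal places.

0.6786

Likelihoods f(4.0 | ·): I: 0.109026; II: 0.153443.
Posterior ∝ prior × likelihood. Numerator for II: 0.6·0.153443 = 0.0920655.
Normalizing constant: 0.4·0.109026 + 0.6·0.153443 = 0.135676.
P(II | observation) = 0.0920655 / 0.135676 = 0.678569.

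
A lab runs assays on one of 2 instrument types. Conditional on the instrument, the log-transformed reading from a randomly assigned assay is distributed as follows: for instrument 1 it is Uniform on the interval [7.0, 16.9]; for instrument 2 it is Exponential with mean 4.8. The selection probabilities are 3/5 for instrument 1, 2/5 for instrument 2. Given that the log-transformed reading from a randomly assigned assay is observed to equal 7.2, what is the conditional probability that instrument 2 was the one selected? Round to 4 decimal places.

0.2348

Likelihoods f(7.2 | ·): 1: 0.10101; 2: 0.0464855.
Posterior ∝ prior × likelihood. Numerator for 2: 0.4·0.0464855 = 0.0185942.
Normalizing constant: 0.6·0.10101 + 0.4·0.0464855 = 0.0792002.
P(2 | observation) = 0.0185942 / 0.0792002 = 0.234774.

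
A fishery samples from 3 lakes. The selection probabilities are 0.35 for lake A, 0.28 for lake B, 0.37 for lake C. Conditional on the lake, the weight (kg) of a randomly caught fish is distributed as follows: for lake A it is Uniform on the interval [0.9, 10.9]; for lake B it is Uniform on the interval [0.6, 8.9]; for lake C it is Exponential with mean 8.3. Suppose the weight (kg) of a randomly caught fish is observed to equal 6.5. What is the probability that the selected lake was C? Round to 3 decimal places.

Likelihoods f(6.5 | ·): A: 0.1; B: 0.120482; C: 0.0550569.
Posterior ∝ prior × likelihood. Numerator for C: 0.37·0.0550569 = 0.0203711.
Normalizing constant: 0.35·0.1 + 0.28·0.120482 + 0.37·0.0550569 = 0.089106.
P(C | observation) = 0.0203711 / 0.089106 = 0.228616.

0.229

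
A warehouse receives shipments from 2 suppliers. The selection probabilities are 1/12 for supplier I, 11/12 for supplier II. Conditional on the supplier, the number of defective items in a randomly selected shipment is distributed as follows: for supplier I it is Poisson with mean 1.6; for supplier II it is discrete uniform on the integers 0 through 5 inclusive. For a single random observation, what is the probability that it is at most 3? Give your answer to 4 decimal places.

Conditional on each supplier, P(X ≤ 3): I: 0.921187; II: 0.666667.
By total probability, P(X ≤ 3) = 0.0833333·0.921187 + 0.916667·0.666667 = 0.687877.

0.6879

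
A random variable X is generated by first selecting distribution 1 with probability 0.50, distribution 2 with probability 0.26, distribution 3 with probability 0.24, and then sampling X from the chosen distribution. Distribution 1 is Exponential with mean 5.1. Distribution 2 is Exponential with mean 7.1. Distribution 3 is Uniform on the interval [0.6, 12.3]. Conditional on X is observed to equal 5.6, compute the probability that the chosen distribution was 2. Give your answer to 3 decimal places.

0.238

Likelihoods f(5.6 | ·): 1: 0.0653969; 2: 0.0640029; 3: 0.0854701.
Posterior ∝ prior × likelihood. Numerator for 2: 0.26·0.0640029 = 0.0166407.
Normalizing constant: 0.5·0.0653969 + 0.26·0.0640029 + 0.24·0.0854701 = 0.069852.
P(2 | observation) = 0.0166407 / 0.069852 = 0.238229.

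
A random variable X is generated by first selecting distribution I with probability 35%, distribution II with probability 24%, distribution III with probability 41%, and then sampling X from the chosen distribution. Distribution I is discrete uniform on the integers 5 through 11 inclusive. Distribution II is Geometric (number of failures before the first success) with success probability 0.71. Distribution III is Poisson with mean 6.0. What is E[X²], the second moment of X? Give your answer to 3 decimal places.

For each component E[X²] = Var + (mean)², giving I: 68; II: 0.742115; III: 42.
Overall E[X²] = 0.35·68 + 0.24·0.742115 + 0.41·42 = 41.1981.

41.198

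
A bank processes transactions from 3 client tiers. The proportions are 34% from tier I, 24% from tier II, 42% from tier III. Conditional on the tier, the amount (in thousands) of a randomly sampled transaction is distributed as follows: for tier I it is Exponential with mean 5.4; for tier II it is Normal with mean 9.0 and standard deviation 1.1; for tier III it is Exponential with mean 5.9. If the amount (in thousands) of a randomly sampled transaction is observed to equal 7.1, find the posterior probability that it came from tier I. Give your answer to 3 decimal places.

0.292

Likelihoods f(7.1 | ·): I: 0.0497267; II: 0.0815952; III: 0.0508771.
Posterior ∝ prior × likelihood. Numerator for I: 0.34·0.0497267 = 0.0169071.
Normalizing constant: 0.34·0.0497267 + 0.24·0.0815952 + 0.42·0.0508771 = 0.0578583.
P(I | observation) = 0.0169071 / 0.0578583 = 0.292215.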